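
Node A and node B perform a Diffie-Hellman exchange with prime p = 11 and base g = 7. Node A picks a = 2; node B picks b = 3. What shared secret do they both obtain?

4

Node B sends B = g^b mod p = 7^3 mod 11.
7^1 ≡ 7 (mod 11)
7^2 = (7^1)^2 ≡ 7^2 = 49 ≡ 5 (mod 11)
7^3 = 7^2 · 7^1 ≡ 5 · 7 ≡ 2 (mod 11).
So B = 2. Node A then computes K = B^a mod p = 2^2 mod 11.
2^1 ≡ 2 (mod 11)
2^2 = (2^1)^2 ≡ 2^2 = 4 ≡ 4 (mod 11)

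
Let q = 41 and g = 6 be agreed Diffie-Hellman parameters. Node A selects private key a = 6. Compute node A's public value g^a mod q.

39

Public value = 6^6 mod 41.
6^1 ≡ 6 (mod 41)
6^2 = (6^1)^2 ≡ 6^2 = 36 ≡ 36 (mod 41)
6^4 = (6^2)^2 ≡ 36^2 = 1296 ≡ 25 (mod 41)
6^6 = 6^4 · 6^2 ≡ 25 · 36 ≡ 39 (mod 41).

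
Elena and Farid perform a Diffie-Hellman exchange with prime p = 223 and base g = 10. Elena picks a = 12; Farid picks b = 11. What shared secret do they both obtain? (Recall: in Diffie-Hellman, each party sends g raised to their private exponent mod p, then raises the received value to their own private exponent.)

7

Elena sends A = g^a mod p = 10^12 mod 223.
10^1 ≡ 10 (mod 223)
10^2 = (10^1)^2 ≡ 10^2 = 100 ≡ 100 (mod 223)
10^4 = (10^2)^2 ≡ 100^2 = 10000 ≡ 188 (mod 223)
10^8 = (10^4)^2 ≡ 188^2 = 35344 ≡ 110 (mod 223)
10^12 = 10^8 · 10^4 ≡ 110 · 188 ≡ 164 (mod 223).
So A = 164. Farid then computes K = A^b mod p = 164^11 mod 223.
164^1 ≡ 164 (mod 223)
164^2 = (164^1)^2 ≡ 164^2 = 26896 ≡ 136 (mod 223)
164^4 = (164^2)^2 ≡ 136^2 = 18496 ≡ 210 (mod 223)
164^8 = (164^4)^2 ≡ 210^2 = 44100 ≡ 169 (mod 223)
164^11 = 164^8 · 164^2 · 164^1 ≡ 169 · 136 · 164 ≡ 7 (mod 223).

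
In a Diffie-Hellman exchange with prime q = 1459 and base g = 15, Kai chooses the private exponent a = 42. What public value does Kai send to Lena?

456

Public value = 15^42 mod 1459.
15^1 ≡ 15 (mod 1459)
15^2 = (15^1)^2 ≡ 15^2 = 225 ≡ 225 (mod 1459)
15^4 = (15^2)^2 ≡ 225^2 = 50625 ≡ 1019 (mod 1459)
15^8 = (15^4)^2 ≡ 1019^2 = 1038361 ≡ 1012 (mod 1459)
15^16 = (15^8)^2 ≡ 1012^2 = 1024144 ≡ 1385 (mod 1459)
15^32 = (15^16)^2 ≡ 1385^2 = 1918225 ≡ 1099 (mod 1459)
15^42 = 15^32 · 15^8 · 15^2 ≡ 1099 · 1012 · 225 ≡ 456 (mod 1459).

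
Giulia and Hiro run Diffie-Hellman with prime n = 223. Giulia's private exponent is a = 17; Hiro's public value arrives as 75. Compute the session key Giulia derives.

71

Shared key K = 75^17 mod 223.
75^1 ≡ 75 (mod 223)
75^2 = (75^1)^2 ≡ 75^2 = 5625 ≡ 50 (mod 223)
75^4 = (75^2)^2 ≡ 50^2 = 2500 ≡ 47 (mod 223)
75^8 = (75^4)^2 ≡ 47^2 = 2209 ≡ 202 (mod 223)
75^16 = (75^8)^2 ≡ 202^2 = 40804 ≡ 218 (mod 223)
75^17 = 75^16 · 75^1 ≡ 218 · 75 ≡ 71 (mod 223).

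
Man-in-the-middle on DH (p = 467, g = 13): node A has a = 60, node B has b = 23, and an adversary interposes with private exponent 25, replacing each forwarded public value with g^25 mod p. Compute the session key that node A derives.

441

Node A receives an adversary's public value M = 13^25 mod 467 instead of the honest one.
13^1 ≡ 13 (mod 467)
13^2 = (13^1)^2 ≡ 13^2 = 169 ≡ 169 (mod 467)
13^4 = (13^2)^2 ≡ 169^2 = 28561 ≡ 74 (mod 467)
13^8 = (13^4)^2 ≡ 74^2 = 5476 ≡ 339 (mod 467)
13^16 = (13^8)^2 ≡ 339^2 = 114921 ≡ 39 (mod 467)
13^25 = 13^16 · 13^8 · 13^1 ≡ 39 · 339 · 13 ≡ 17 (mod 467).
So M = 17. Node A computes K = M^60 mod 467.
17^1 ≡ 17 (mod 467)
17^2 = (17^1)^2 ≡ 17^2 = 289 ≡ 289 (mod 467)
17^4 = (17^2)^2 ≡ 289^2 = 83521 ≡ 395 (mod 467)
17^8 = (17^4)^2 ≡ 395^2 = 156025 ≡ 47 (mod 467)
17^16 = (17^8)^2 ≡ 47^2 = 2209 ≡ 341 (mod 467)
17^32 = (17^16)^2 ≡ 341^2 = 116281 ≡ 465 (mod 467)
17^60 = 17^32 · 17^16 · 17^8 · 17^4 ≡ 465 · 341 · 47 · 395 ≡ 441 (mod 467).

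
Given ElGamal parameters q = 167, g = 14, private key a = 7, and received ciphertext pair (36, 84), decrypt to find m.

Shared mask s = c₁^a mod q = 36^7 mod 167.
36^1 ≡ 36 (mod 167)
36^2 = (36^1)^2 ≡ 36^2 = 1296 ≡ 127 (mod 167)
36^4 = (36^2)^2 ≡ 127^2 = 16129 ≡ 97 (mod 167)
36^7 = 36^4 · 36^2 · 36^1 ≡ 97 · 127 · 36 ≡ 99 (mod 167).
So s = 99; s⁻¹ ≡ 27 (mod 167).
m = c₂ · s⁻¹ mod 167 = 84 · 27 mod 167 = 97.

97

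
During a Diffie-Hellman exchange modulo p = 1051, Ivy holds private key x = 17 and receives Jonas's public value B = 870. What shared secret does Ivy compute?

180

Shared key K = 870^17 mod 1051.
870^1 ≡ 870 (mod 1051)
870^2 = (870^1)^2 ≡ 870^2 = 756900 ≡ 180 (mod 1051)
870^4 = (870^2)^2 ≡ 180^2 = 32400 ≡ 870 (mod 1051)
870^8 = (870^4)^2 ≡ 870^2 = 756900 ≡ 180 (mod 1051)
870^16 = (870^8)^2 ≡ 180^2 = 32400 ≡ 870 (mod 1051)
870^17 = 870^16 · 870^1 ≡ 870 · 870 ≡ 180 (mod 1051).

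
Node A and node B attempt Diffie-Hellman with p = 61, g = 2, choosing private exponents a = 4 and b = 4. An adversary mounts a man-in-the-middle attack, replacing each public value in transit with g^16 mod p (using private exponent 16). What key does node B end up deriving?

16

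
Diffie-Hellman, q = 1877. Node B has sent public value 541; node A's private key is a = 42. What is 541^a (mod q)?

Shared key K = 541^42 mod 1877.
541^1 ≡ 541 (mod 1877)
541^2 = (541^1)^2 ≡ 541^2 = 292681 ≡ 1746 (mod 1877)
541^4 = (541^2)^2 ≡ 1746^2 = 3048516 ≡ 268 (mod 1877)
541^8 = (541^4)^2 ≡ 268^2 = 71824 ≡ 498 (mod 1877)
541^16 = (541^8)^2 ≡ 498^2 = 248004 ≡ 240 (mod 1877)
541^32 = (541^16)^2 ≡ 240^2 = 57600 ≡ 1290 (mod 1877)
541^42 = 541^32 · 541^8 · 541^2 ≡ 1290 · 498 · 1746 ≡ 152 (mod 1877).

152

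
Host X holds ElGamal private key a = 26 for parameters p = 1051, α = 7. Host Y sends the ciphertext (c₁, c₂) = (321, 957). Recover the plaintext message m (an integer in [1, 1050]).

899

Shared mask s = c₁^a mod p = 321^26 mod 1051.
321^1 ≡ 321 (mod 1051)
321^2 = (321^1)^2 ≡ 321^2 = 103041 ≡ 43 (mod 1051)
321^4 = (321^2)^2 ≡ 43^2 = 1849 ≡ 798 (mod 1051)
321^8 = (321^4)^2 ≡ 798^2 = 636804 ≡ 949 (mod 1051)
321^16 = (321^8)^2 ≡ 949^2 = 900601 ≡ 945 (mod 1051)
321^26 = 321^16 · 321^8 · 321^2 ≡ 945 · 949 · 43 ≡ 374 (mod 1051).
So s = 374; s⁻¹ ≡ 829 (mod 1051).
m = c₂ · s⁻¹ mod 1051 = 957 · 829 mod 1051 = 899.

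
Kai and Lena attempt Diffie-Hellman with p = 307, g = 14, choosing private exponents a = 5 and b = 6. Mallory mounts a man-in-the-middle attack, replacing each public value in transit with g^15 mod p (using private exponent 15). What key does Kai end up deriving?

Kai receives Mallory's public value M = 14^15 mod 307 instead of the honest one.
14^1 ≡ 14 (mod 307)
14^2 = (14^1)^2 ≡ 14^2 = 196 ≡ 196 (mod 307)
14^4 = (14^2)^2 ≡ 196^2 = 38416 ≡ 41 (mod 307)
14^8 = (14^4)^2 ≡ 41^2 = 1681 ≡ 146 (mod 307)
14^15 = 14^8 · 14^4 · 14^2 · 14^1 ≡ 146 · 41 · 196 · 14 ≡ 163 (mod 307).
So M = 163. Kai computes K = M^5 mod 307.
163^1 ≡ 163 (mod 307)
163^2 = (163^1)^2 ≡ 163^2 = 26569 ≡ 167 (mod 307)
163^4 = (163^2)^2 ≡ 167^2 = 27889 ≡ 259 (mod 307)
163^5 = 163^4 · 163^1 ≡ 259 · 163 ≡ 158 (mod 307).

158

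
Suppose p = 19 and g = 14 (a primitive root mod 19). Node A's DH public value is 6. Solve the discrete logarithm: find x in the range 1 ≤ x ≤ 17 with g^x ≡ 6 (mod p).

2

Try successive powers of 14 modulo 19:
14^1 ≡ 14
14^2 ≡ 6
Found: x = 2.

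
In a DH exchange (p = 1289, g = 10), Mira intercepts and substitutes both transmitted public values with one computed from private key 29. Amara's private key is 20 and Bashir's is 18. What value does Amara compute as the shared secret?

529

Amara receives Mira's public value M = 10^29 mod 1289 instead of the honest one.
10^1 ≡ 10 (mod 1289)
10^2 = (10^1)^2 ≡ 10^2 = 100 ≡ 100 (mod 1289)
10^4 = (10^2)^2 ≡ 100^2 = 10000 ≡ 977 (mod 1289)
10^8 = (10^4)^2 ≡ 977^2 = 954529 ≡ 669 (mod 1289)
10^16 = (10^8)^2 ≡ 669^2 = 447561 ≡ 278 (mod 1289)
10^29 = 10^16 · 10^8 · 10^4 · 10^1 ≡ 278 · 669 · 977 · 10 ≡ 134 (mod 1289).
So M = 134. Amara computes K = M^20 mod 1289.
134^1 ≡ 134 (mod 1289)
134^2 = (134^1)^2 ≡ 134^2 = 17956 ≡ 1199 (mod 1289)
134^4 = (134^2)^2 ≡ 1199^2 = 1437601 ≡ 366 (mod 1289)
134^8 = (134^4)^2 ≡ 366^2 = 133956 ≡ 1189 (mod 1289)
134^16 = (134^8)^2 ≡ 1189^2 = 1413721 ≡ 977 (mod 1289)
134^20 = 134^16 · 134^4 ≡ 977 · 366 ≡ 529 (mod 1289).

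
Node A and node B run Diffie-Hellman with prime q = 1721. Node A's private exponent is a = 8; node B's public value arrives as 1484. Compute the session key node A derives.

753

Shared key K = 1484^8 mod 1721.
1484^1 ≡ 1484 (mod 1721)
1484^2 = (1484^1)^2 ≡ 1484^2 = 2202256 ≡ 1097 (mod 1721)
1484^4 = (1484^2)^2 ≡ 1097^2 = 1203409 ≡ 430 (mod 1721)
1484^8 = (1484^4)^2 ≡ 430^2 = 184900 ≡ 753 (mod 1721)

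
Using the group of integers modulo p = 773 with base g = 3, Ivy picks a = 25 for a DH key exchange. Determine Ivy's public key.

Public value = 3^25 (mod 773).
3^1 ≡ 3 (mod 773)
3^2 = (3^1)^2 ≡ 3^2 = 9 ≡ 9 (mod 773)
3^4 = (3^2)^2 ≡ 9^2 = 81 ≡ 81 (mod 773)
3^8 = (3^4)^2 ≡ 81^2 = 6561 ≡ 377 (mod 773)
3^16 = (3^8)^2 ≡ 377^2 = 142129 ≡ 670 (mod 773)
3^25 = 3^16 · 3^8 · 3^1 ≡ 670 · 377 · 3 ≡ 230 (mod 773).

230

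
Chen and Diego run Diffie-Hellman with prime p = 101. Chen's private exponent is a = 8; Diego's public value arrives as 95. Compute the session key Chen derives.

87

Shared key K = 95^8 mod 101.
95^1 ≡ 95 (mod 101)
95^2 = (95^1)^2 ≡ 95^2 = 9025 ≡ 36 (mod 101)
95^4 = (95^2)^2 ≡ 36^2 = 1296 ≡ 84 (mod 101)
95^8 = (95^4)^2 ≡ 84^2 = 7056 ≡ 87 (mod 101)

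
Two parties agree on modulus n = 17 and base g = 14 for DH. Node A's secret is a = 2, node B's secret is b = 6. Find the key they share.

4

Node B sends B = g^b mod n = 14^6 mod 17.
14^1 ≡ 14 (mod 17)
14^2 = (14^1)^2 ≡ 14^2 = 196 ≡ 9 (mod 17)
14^4 = (14^2)^2 ≡ 9^2 = 81 ≡ 13 (mod 17)
14^6 = 14^4 · 14^2 ≡ 13 · 9 ≡ 15 (mod 17).
So B = 15. Node A then computes K = B^a mod n = 15^2 mod 17.
15^1 ≡ 15 (mod 17)
15^2 = (15^1)^2 ≡ 15^2 = 225 ≡ 4 (mod 17)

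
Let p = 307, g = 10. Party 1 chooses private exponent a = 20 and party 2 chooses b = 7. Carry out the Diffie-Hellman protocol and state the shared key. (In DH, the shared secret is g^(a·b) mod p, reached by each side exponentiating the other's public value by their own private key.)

25

Party 2 sends B = g^b mod p = 10^7 mod 307.
10^1 ≡ 10 (mod 307)
10^2 = (10^1)^2 ≡ 10^2 = 100 ≡ 100 (mod 307)
10^4 = (10^2)^2 ≡ 100^2 = 10000 ≡ 176 (mod 307)
10^7 = 10^4 · 10^2 · 10^1 ≡ 176 · 100 · 10 ≡ 89 (mod 307).
So B = 89. Party 1 then computes K = B^a mod p = 89^20 mod 307.
89^1 ≡ 89 (mod 307)
89^2 = (89^1)^2 ≡ 89^2 = 7921 ≡ 246 (mod 307)
89^4 = (89^2)^2 ≡ 246^2 = 60516 ≡ 37 (mod 307)
89^8 = (89^4)^2 ≡ 37^2 = 1369 ≡ 141 (mod 307)
89^16 = (89^8)^2 ≡ 141^2 = 19881 ≡ 233 (mod 307)
89^20 = 89^16 · 89^4 ≡ 233 · 37 ≡ 25 (mod 307).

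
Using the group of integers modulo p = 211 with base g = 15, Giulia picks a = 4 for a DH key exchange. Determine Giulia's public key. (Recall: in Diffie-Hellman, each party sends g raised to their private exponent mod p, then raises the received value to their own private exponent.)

Public value = 15^{4} \pmod{211}.
15^1 ≡ 15 (mod 211)
15^2 = (15^1)^2 ≡ 15^2 = 225 ≡ 14 (mod 211)
15^4 = (15^2)^2 ≡ 14^2 = 196 ≡ 196 (mod 211)

196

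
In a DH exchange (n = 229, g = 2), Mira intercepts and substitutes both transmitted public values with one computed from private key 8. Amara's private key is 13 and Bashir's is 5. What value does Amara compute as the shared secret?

53

Amara receives Mira's public value M = 2^8 mod 229 instead of the honest one.
2^1 ≡ 2 (mod 229)
2^2 = (2^1)^2 ≡ 2^2 = 4 ≡ 4 (mod 229)
2^4 = (2^2)^2 ≡ 4^2 = 16 ≡ 16 (mod 229)
2^8 = (2^4)^2 ≡ 16^2 = 256 ≡ 27 (mod 229)
So M = 27. Amara computes K = M^13 mod 229.
27^1 ≡ 27 (mod 229)
27^2 = (27^1)^2 ≡ 27^2 = 729 ≡ 42 (mod 229)
27^4 = (27^2)^2 ≡ 42^2 = 1764 ≡ 161 (mod 229)
27^8 = (27^4)^2 ≡ 161^2 = 25921 ≡ 44 (mod 229)
27^13 = 27^8 · 27^4 · 27^1 ≡ 44 · 161 · 27 ≡ 53 (mod 229).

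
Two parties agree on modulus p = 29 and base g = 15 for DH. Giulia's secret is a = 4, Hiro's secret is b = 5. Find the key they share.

24

Giulia sends A = g^a mod p = 15^4 mod 29.
15^1 ≡ 15 (mod 29)
15^2 = (15^1)^2 ≡ 15^2 = 225 ≡ 22 (mod 29)
15^4 = (15^2)^2 ≡ 22^2 = 484 ≡ 20 (mod 29)
So A = 20. Hiro then computes K = A^b mod p = 20^5 mod 29.
20^1 ≡ 20 (mod 29)
20^2 = (20^1)^2 ≡ 20^2 = 400 ≡ 23 (mod 29)
20^4 = (20^2)^2 ≡ 23^2 = 529 ≡ 7 (mod 29)
20^5 = 20^4 · 20^1 ≡ 7 · 20 ≡ 24 (mod 29).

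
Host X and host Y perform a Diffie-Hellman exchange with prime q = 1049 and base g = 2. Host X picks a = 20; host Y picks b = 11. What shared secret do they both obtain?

Host X sends A = g^a mod q = 2^20 mod 1049.
2^1 ≡ 2 (mod 1049)
2^2 = (2^1)^2 ≡ 2^2 = 4 ≡ 4 (mod 1049)
2^4 = (2^2)^2 ≡ 4^2 = 16 ≡ 16 (mod 1049)
2^8 = (2^4)^2 ≡ 16^2 = 256 ≡ 256 (mod 1049)
2^16 = (2^8)^2 ≡ 256^2 = 65536 ≡ 498 (mod 1049)
2^20 = 2^16 · 2^4 ≡ 498 · 16 ≡ 625 (mod 1049).
So A = 625. Host Y then computes K = A^b mod q = 625^11 mod 1049.
625^1 ≡ 625 (mod 1049)
625^2 = (625^1)^2 ≡ 625^2 = 390625 ≡ 397 (mod 1049)
625^4 = (625^2)^2 ≡ 397^2 = 157609 ≡ 259 (mod 1049)
625^8 = (625^4)^2 ≡ 259^2 = 67081 ≡ 994 (mod 1049)
625^11 = 625^8 · 625^2 · 625^1 ≡ 994 · 397 · 625 ≡ 615 (mod 1049).

615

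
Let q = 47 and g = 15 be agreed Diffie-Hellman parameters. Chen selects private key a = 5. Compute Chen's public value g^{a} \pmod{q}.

43

Public value = 15^{5} \pmod{47}.
15^1 ≡ 15 (mod 47)
15^2 = (15^1)^2 ≡ 15^2 = 225 ≡ 37 (mod 47)
15^4 = (15^2)^2 ≡ 37^2 = 1369 ≡ 6 (mod 47)
15^5 = 15^4 · 15^1 ≡ 6 · 15 ≡ 43 (mod 47).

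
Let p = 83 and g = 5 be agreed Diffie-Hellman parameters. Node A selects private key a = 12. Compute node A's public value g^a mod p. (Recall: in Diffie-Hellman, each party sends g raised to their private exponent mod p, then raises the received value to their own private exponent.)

Public value = 5^12 mod 83.
5^1 ≡ 5 (mod 83)
5^2 = (5^1)^2 ≡ 5^2 = 25 ≡ 25 (mod 83)
5^4 = (5^2)^2 ≡ 25^2 = 625 ≡ 44 (mod 83)
5^8 = (5^4)^2 ≡ 44^2 = 1936 ≡ 27 (mod 83)
5^12 = 5^8 · 5^4 ≡ 27 · 44 ≡ 26 (mod 83).

26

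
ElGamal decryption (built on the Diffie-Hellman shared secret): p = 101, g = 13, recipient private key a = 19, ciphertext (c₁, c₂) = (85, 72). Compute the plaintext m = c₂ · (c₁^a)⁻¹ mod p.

44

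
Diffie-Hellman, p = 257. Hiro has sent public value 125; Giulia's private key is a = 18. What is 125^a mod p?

Shared key K = 125^18 mod 257.
125^1 ≡ 125 (mod 257)
125^2 = (125^1)^2 ≡ 125^2 = 15625 ≡ 205 (mod 257)
125^4 = (125^2)^2 ≡ 205^2 = 42025 ≡ 134 (mod 257)
125^8 = (125^4)^2 ≡ 134^2 = 17956 ≡ 223 (mod 257)
125^16 = (125^8)^2 ≡ 223^2 = 49729 ≡ 128 (mod 257)
125^18 = 125^16 · 125^2 ≡ 128 · 205 ≡ 26 (mod 257).

26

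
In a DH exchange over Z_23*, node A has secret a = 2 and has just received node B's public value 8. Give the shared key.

18

Shared key K = 8^2 mod 23.
8^1 ≡ 8 (mod 23)
8^2 = (8^1)^2 ≡ 8^2 = 64 ≡ 18 (mod 23)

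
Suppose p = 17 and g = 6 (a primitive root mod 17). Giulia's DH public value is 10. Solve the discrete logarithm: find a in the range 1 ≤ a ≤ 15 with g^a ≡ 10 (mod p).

Try successive powers of 6 modulo 17:
6^1 ≡ 6
6^2 ≡ 2
6^3 ≡ 12
6^4 ≡ 4
6^5 ≡ 7
6^6 ≡ 8
6^7 ≡ 14
6^8 ≡ 16
6^9 ≡ 11
6^10 ≡ 15
6^11 ≡ 5
6^12 ≡ 13
6^13 ≡ 10
Found: a = 13.

13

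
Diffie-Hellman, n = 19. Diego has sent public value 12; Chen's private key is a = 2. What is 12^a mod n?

Shared key K = 12^2 mod 19.
12^1 ≡ 12 (mod 19)
12^2 = (12^1)^2 ≡ 12^2 = 144 ≡ 11 (mod 19)

11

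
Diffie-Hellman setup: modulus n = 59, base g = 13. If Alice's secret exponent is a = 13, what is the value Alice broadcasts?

32

Public value = 13^13 mod 59.
13^1 ≡ 13 (mod 59)
13^2 = (13^1)^2 ≡ 13^2 = 169 ≡ 51 (mod 59)
13^4 = (13^2)^2 ≡ 51^2 = 2601 ≡ 5 (mod 59)
13^8 = (13^4)^2 ≡ 5^2 = 25 ≡ 25 (mod 59)
13^13 = 13^8 · 13^4 · 13^1 ≡ 25 · 5 · 13 ≡ 32 (mod 59).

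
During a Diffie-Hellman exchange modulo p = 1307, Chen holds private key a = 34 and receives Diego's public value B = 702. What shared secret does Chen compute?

Shared key K = 702^34 mod 1307.
702^1 ≡ 702 (mod 1307)
702^2 = (702^1)^2 ≡ 702^2 = 492804 ≡ 65 (mod 1307)
702^4 = (702^2)^2 ≡ 65^2 = 4225 ≡ 304 (mod 1307)
702^8 = (702^4)^2 ≡ 304^2 = 92416 ≡ 926 (mod 1307)
702^16 = (702^8)^2 ≡ 926^2 = 857476 ≡ 84 (mod 1307)
702^32 = (702^16)^2 ≡ 84^2 = 7056 ≡ 521 (mod 1307)
702^34 = 702^32 · 702^2 ≡ 521 · 65 ≡ 1190 (mod 1307).

1190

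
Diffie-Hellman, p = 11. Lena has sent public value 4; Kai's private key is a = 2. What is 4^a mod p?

Shared key K = 4^2 mod 11.
4^1 ≡ 4 (mod 11)
4^2 = (4^1)^2 ≡ 4^2 = 16 ≡ 5 (mod 11)

5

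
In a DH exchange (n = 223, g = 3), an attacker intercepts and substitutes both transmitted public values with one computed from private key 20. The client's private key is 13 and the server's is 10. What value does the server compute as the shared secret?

218

The server receives an attacker's public value M = 3^20 mod 223 instead of the honest one.
3^1 ≡ 3 (mod 223)
3^2 = (3^1)^2 ≡ 3^2 = 9 ≡ 9 (mod 223)
3^4 = (3^2)^2 ≡ 9^2 = 81 ≡ 81 (mod 223)
3^8 = (3^4)^2 ≡ 81^2 = 6561 ≡ 94 (mod 223)
3^16 = (3^8)^2 ≡ 94^2 = 8836 ≡ 139 (mod 223)
3^20 = 3^16 · 3^4 ≡ 139 · 81 ≡ 109 (mod 223).
So M = 109. The server computes K = M^10 mod 223.
109^1 ≡ 109 (mod 223)
109^2 = (109^1)^2 ≡ 109^2 = 11881 ≡ 62 (mod 223)
109^4 = (109^2)^2 ≡ 62^2 = 3844 ≡ 53 (mod 223)
109^8 = (109^4)^2 ≡ 53^2 = 2809 ≡ 133 (mod 223)
109^10 = 109^8 · 109^2 ≡ 133 · 62 ≡ 218 (mod 223).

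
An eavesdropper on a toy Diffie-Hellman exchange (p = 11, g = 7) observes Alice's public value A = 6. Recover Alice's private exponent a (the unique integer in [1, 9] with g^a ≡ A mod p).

Try successive powers of 7 modulo 11:
7^1 ≡ 7
7^2 ≡ 5
7^3 ≡ 2
7^4 ≡ 3
7^5 ≡ 10
7^6 ≡ 4
7^7 ≡ 6
Found: a = 7.

7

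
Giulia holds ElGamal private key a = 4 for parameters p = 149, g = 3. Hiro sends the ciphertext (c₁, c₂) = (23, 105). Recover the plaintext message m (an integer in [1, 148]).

Shared mask s = c₁^a mod p = 23^4 mod 149.
23^1 ≡ 23 (mod 149)
23^2 = (23^1)^2 ≡ 23^2 = 529 ≡ 82 (mod 149)
23^4 = (23^2)^2 ≡ 82^2 = 6724 ≡ 19 (mod 149)
So s = 19; s⁻¹ ≡ 102 (mod 149).
m = c₂ · s⁻¹ mod 149 = 105 · 102 mod 149 = 131.

131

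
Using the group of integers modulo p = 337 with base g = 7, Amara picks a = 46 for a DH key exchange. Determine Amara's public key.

Public value = 7^46 (mod 337).
7^1 ≡ 7 (mod 337)
7^2 = (7^1)^2 ≡ 7^2 = 49 ≡ 49 (mod 337)
7^4 = (7^2)^2 ≡ 49^2 = 2401 ≡ 42 (mod 337)
7^8 = (7^4)^2 ≡ 42^2 = 1764 ≡ 79 (mod 337)
7^16 = (7^8)^2 ≡ 79^2 = 6241 ≡ 175 (mod 337)
7^32 = (7^16)^2 ≡ 175^2 = 30625 ≡ 295 (mod 337)
7^46 = 7^32 · 7^8 · 7^4 · 7^2 ≡ 295 · 79 · 42 · 49 ≡ 187 (mod 337).

187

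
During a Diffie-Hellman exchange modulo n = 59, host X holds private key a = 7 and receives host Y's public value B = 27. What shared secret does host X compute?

Shared key K = 27^7 mod 59.
27^1 ≡ 27 (mod 59)
27^2 = (27^1)^2 ≡ 27^2 = 729 ≡ 21 (mod 59)
27^4 = (27^2)^2 ≡ 21^2 = 441 ≡ 28 (mod 59)
27^7 = 27^4 · 27^2 · 27^1 ≡ 28 · 21 · 27 ≡ 5 (mod 59).

5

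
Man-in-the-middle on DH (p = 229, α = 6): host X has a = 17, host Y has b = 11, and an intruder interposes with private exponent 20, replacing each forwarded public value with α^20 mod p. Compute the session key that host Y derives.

Host Y receives an intruder's public value M = 6^20 mod 229 instead of the honest one.
6^1 ≡ 6 (mod 229)
6^2 = (6^1)^2 ≡ 6^2 = 36 ≡ 36 (mod 229)
6^4 = (6^2)^2 ≡ 36^2 = 1296 ≡ 151 (mod 229)
6^8 = (6^4)^2 ≡ 151^2 = 22801 ≡ 130 (mod 229)
6^16 = (6^8)^2 ≡ 130^2 = 16900 ≡ 183 (mod 229)
6^20 = 6^16 · 6^4 ≡ 183 · 151 ≡ 153 (mod 229).
So M = 153. Host Y computes K = M^11 mod 229.
153^1 ≡ 153 (mod 229)
153^2 = (153^1)^2 ≡ 153^2 = 23409 ≡ 51 (mod 229)
153^4 = (153^2)^2 ≡ 51^2 = 2601 ≡ 82 (mod 229)
153^8 = (153^4)^2 ≡ 82^2 = 6724 ≡ 83 (mod 229)
153^11 = 153^8 · 153^2 · 153^1 ≡ 83 · 51 · 153 ≡ 37 (mod 229).

37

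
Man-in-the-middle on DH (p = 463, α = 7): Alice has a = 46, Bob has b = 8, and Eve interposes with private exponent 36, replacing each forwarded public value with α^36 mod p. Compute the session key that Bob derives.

277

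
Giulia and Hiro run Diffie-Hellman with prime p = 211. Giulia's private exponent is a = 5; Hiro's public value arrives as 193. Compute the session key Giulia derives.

Shared key K = 193^5 mod 211.
193^1 ≡ 193 (mod 211)
193^2 = (193^1)^2 ≡ 193^2 = 37249 ≡ 113 (mod 211)
193^4 = (193^2)^2 ≡ 113^2 = 12769 ≡ 109 (mod 211)
193^5 = 193^4 · 193^1 ≡ 109 · 193 ≡ 148 (mod 211).

148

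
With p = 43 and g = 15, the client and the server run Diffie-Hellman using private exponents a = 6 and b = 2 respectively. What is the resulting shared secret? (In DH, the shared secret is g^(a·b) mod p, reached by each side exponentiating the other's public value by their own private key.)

35

The client sends A = g^a mod p = 15^6 mod 43.
15^1 ≡ 15 (mod 43)
15^2 = (15^1)^2 ≡ 15^2 = 225 ≡ 10 (mod 43)
15^4 = (15^2)^2 ≡ 10^2 = 100 ≡ 14 (mod 43)
15^6 = 15^4 · 15^2 ≡ 14 · 10 ≡ 11 (mod 43).
So A = 11. The server then computes K = A^b mod p = 11^2 mod 43.
11^1 ≡ 11 (mod 43)
11^2 = (11^1)^2 ≡ 11^2 = 121 ≡ 35 (mod 43)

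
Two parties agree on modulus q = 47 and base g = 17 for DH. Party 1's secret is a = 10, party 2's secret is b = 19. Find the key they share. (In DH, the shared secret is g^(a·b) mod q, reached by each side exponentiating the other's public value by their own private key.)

14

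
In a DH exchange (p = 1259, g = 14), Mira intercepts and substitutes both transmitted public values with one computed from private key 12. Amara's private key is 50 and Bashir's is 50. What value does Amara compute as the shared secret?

720

Amara receives Mira's public value M = 14^12 mod 1259 instead of the honest one.
14^1 ≡ 14 (mod 1259)
14^2 = (14^1)^2 ≡ 14^2 = 196 ≡ 196 (mod 1259)
14^4 = (14^2)^2 ≡ 196^2 = 38416 ≡ 646 (mod 1259)
14^8 = (14^4)^2 ≡ 646^2 = 417316 ≡ 587 (mod 1259)
14^12 = 14^8 · 14^4 ≡ 587 · 646 ≡ 243 (mod 1259).
So M = 243. Amara computes K = M^50 mod 1259.
243^1 ≡ 243 (mod 1259)
243^2 = (243^1)^2 ≡ 243^2 = 59049 ≡ 1135 (mod 1259)
243^4 = (243^2)^2 ≡ 1135^2 = 1288225 ≡ 268 (mod 1259)
243^8 = (243^4)^2 ≡ 268^2 = 71824 ≡ 61 (mod 1259)
243^16 = (243^8)^2 ≡ 61^2 = 3721 ≡ 1203 (mod 1259)
243^32 = (243^16)^2 ≡ 1203^2 = 1447209 ≡ 618 (mod 1259)
243^50 = 243^32 · 243^16 · 243^2 ≡ 618 · 1203 · 1135 ≡ 720 (mod 1259).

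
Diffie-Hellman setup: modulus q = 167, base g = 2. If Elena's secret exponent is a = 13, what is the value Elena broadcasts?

Public value = 2^13 (mod 167).
2^1 ≡ 2 (mod 167)
2^2 = (2^1)^2 ≡ 2^2 = 4 ≡ 4 (mod 167)
2^4 = (2^2)^2 ≡ 4^2 = 16 ≡ 16 (mod 167)
2^8 = (2^4)^2 ≡ 16^2 = 256 ≡ 89 (mod 167)
2^13 = 2^8 · 2^4 · 2^1 ≡ 89 · 16 · 2 ≡ 9 (mod 167).

9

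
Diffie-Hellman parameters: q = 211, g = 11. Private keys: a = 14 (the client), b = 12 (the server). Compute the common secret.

188

The server sends B = g^b mod q = 11^12 mod 211.
11^1 ≡ 11 (mod 211)
11^2 = (11^1)^2 ≡ 11^2 = 121 ≡ 121 (mod 211)
11^4 = (11^2)^2 ≡ 121^2 = 14641 ≡ 82 (mod 211)
11^8 = (11^4)^2 ≡ 82^2 = 6724 ≡ 183 (mod 211)
11^12 = 11^8 · 11^4 ≡ 183 · 82 ≡ 25 (mod 211).
So B = 25. The client then computes K = B^a mod q = 25^14 mod 211.
25^1 ≡ 25 (mod 211)
25^2 = (25^1)^2 ≡ 25^2 = 625 ≡ 203 (mod 211)
25^4 = (25^2)^2 ≡ 203^2 = 41209 ≡ 64 (mod 211)
25^8 = (25^4)^2 ≡ 64^2 = 4096 ≡ 87 (mod 211)
25^14 = 25^8 · 25^4 · 25^2 ≡ 87 · 64 · 203 ≡ 188 (mod 211).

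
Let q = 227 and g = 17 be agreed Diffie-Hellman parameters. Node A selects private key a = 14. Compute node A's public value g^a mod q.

Public value = 17^14 mod 227.
17^1 ≡ 17 (mod 227)
17^2 = (17^1)^2 ≡ 17^2 = 289 ≡ 62 (mod 227)
17^4 = (17^2)^2 ≡ 62^2 = 3844 ≡ 212 (mod 227)
17^8 = (17^4)^2 ≡ 212^2 = 44944 ≡ 225 (mod 227)
17^14 = 17^8 · 17^4 · 17^2 ≡ 225 · 212 · 62 ≡ 44 (mod 227).

44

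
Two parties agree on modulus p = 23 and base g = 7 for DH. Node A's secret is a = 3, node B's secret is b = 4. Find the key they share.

Node A sends A = g^a mod p = 7^3 mod 23.
7^1 ≡ 7 (mod 23)
7^2 = (7^1)^2 ≡ 7^2 = 49 ≡ 3 (mod 23)
7^3 = 7^2 · 7^1 ≡ 3 · 7 ≡ 21 (mod 23).
So A = 21. Node B then computes K = A^b mod p = 21^4 mod 23.
21^1 ≡ 21 (mod 23)
21^2 = (21^1)^2 ≡ 21^2 = 441 ≡ 4 (mod 23)
21^4 = (21^2)^2 ≡ 4^2 = 16 ≡ 16 (mod 23)

16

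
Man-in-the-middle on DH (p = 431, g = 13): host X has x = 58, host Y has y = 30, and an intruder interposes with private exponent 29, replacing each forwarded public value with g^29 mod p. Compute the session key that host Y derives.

290

Host Y receives an intruder's public value M = 13^29 mod 431 instead of the honest one.
13^1 ≡ 13 (mod 431)
13^2 = (13^1)^2 ≡ 13^2 = 169 ≡ 169 (mod 431)
13^4 = (13^2)^2 ≡ 169^2 = 28561 ≡ 115 (mod 431)
13^8 = (13^4)^2 ≡ 115^2 = 13225 ≡ 295 (mod 431)
13^16 = (13^8)^2 ≡ 295^2 = 87025 ≡ 394 (mod 431)
13^29 = 13^16 · 13^8 · 13^4 · 13^1 ≡ 394 · 295 · 115 · 13 ≡ 166 (mod 431).
So M = 166. Host Y computes K = M^30 mod 431.
166^1 ≡ 166 (mod 431)
166^2 = (166^1)^2 ≡ 166^2 = 27556 ≡ 403 (mod 431)
166^4 = (166^2)^2 ≡ 403^2 = 162409 ≡ 353 (mod 431)
166^8 = (166^4)^2 ≡ 353^2 = 124609 ≡ 50 (mod 431)
166^16 = (166^8)^2 ≡ 50^2 = 2500 ≡ 345 (mod 431)
166^30 = 166^16 · 166^8 · 166^4 · 166^2 ≡ 345 · 50 · 353 · 403 ≡ 290 (mod 431).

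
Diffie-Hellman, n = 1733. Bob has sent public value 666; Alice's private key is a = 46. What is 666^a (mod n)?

Shared key K = 666^46 mod 1733.
666^1 ≡ 666 (mod 1733)
666^2 = (666^1)^2 ≡ 666^2 = 443556 ≡ 1641 (mod 1733)
666^4 = (666^2)^2 ≡ 1641^2 = 2692881 ≡ 1532 (mod 1733)
666^8 = (666^4)^2 ≡ 1532^2 = 2347024 ≡ 542 (mod 1733)
666^16 = (666^8)^2 ≡ 542^2 = 293764 ≡ 887 (mod 1733)
666^32 = (666^16)^2 ≡ 887^2 = 786769 ≡ 1720 (mod 1733)
666^46 = 666^32 · 666^8 · 666^4 · 666^2 ≡ 1720 · 542 · 1532 · 1641 ≡ 973 (mod 1733).

973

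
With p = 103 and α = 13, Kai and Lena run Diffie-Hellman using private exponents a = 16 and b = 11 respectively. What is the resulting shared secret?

Lena sends B = α^b mod p = 13^11 mod 103.
13^1 ≡ 13 (mod 103)
13^2 = (13^1)^2 ≡ 13^2 = 169 ≡ 66 (mod 103)
13^4 = (13^2)^2 ≡ 66^2 = 4356 ≡ 30 (mod 103)
13^8 = (13^4)^2 ≡ 30^2 = 900 ≡ 76 (mod 103)
13^11 = 13^8 · 13^2 · 13^1 ≡ 76 · 66 · 13 ≡ 9 (mod 103).
So B = 9. Kai then computes K = B^a mod p = 9^16 mod 103.
9^1 ≡ 9 (mod 103)
9^2 = (9^1)^2 ≡ 9^2 = 81 ≡ 81 (mod 103)
9^4 = (9^2)^2 ≡ 81^2 = 6561 ≡ 72 (mod 103)
9^8 = (9^4)^2 ≡ 72^2 = 5184 ≡ 34 (mod 103)
9^16 = (9^8)^2 ≡ 34^2 = 1156 ≡ 23 (mod 103)

23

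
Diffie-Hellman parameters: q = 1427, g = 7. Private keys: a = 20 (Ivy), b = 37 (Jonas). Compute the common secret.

Ivy sends A = g^a mod q = 7^20 mod 1427.
7^1 ≡ 7 (mod 1427)
7^2 = (7^1)^2 ≡ 7^2 = 49 ≡ 49 (mod 1427)
7^4 = (7^2)^2 ≡ 49^2 = 2401 ≡ 974 (mod 1427)
7^8 = (7^4)^2 ≡ 974^2 = 948676 ≡ 1148 (mod 1427)
7^16 = (7^8)^2 ≡ 1148^2 = 1317904 ≡ 783 (mod 1427)
7^20 = 7^16 · 7^4 ≡ 783 · 974 ≡ 624 (mod 1427).
So A = 624. Jonas then computes K = A^b mod q = 624^37 mod 1427.
624^1 ≡ 624 (mod 1427)
624^2 = (624^1)^2 ≡ 624^2 = 389376 ≡ 1232 (mod 1427)
624^4 = (624^2)^2 ≡ 1232^2 = 1517824 ≡ 923 (mod 1427)
624^8 = (624^4)^2 ≡ 923^2 = 851929 ≡ 10 (mod 1427)
624^16 = (624^8)^2 ≡ 10^2 = 100 ≡ 100 (mod 1427)
624^32 = (624^16)^2 ≡ 100^2 = 10000 ≡ 11 (mod 1427)
624^37 = 624^32 · 624^4 · 624^1 ≡ 11 · 923 · 624 ≡ 1019 (mod 1427).

1019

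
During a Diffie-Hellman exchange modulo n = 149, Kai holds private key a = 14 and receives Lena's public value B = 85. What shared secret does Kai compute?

19

Shared key K = 85^14 mod 149.
85^1 ≡ 85 (mod 149)
85^2 = (85^1)^2 ≡ 85^2 = 7225 ≡ 73 (mod 149)
85^4 = (85^2)^2 ≡ 73^2 = 5329 ≡ 114 (mod 149)
85^8 = (85^4)^2 ≡ 114^2 = 12996 ≡ 33 (mod 149)
85^14 = 85^8 · 85^4 · 85^2 ≡ 33 · 114 · 73 ≡ 19 (mod 149).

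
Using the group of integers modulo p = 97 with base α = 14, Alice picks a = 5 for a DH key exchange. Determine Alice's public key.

Public value = 14^5 mod 97.
14^1 ≡ 14 (mod 97)
14^2 = (14^1)^2 ≡ 14^2 = 196 ≡ 2 (mod 97)
14^4 = (14^2)^2 ≡ 2^2 = 4 ≡ 4 (mod 97)
14^5 = 14^4 · 14^1 ≡ 4 · 14 ≡ 56 (mod 97).

56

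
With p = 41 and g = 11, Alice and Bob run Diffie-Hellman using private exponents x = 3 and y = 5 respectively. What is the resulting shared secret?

Alice sends A = g^x mod p = 11^3 mod 41.
11^1 ≡ 11 (mod 41)
11^2 = (11^1)^2 ≡ 11^2 = 121 ≡ 39 (mod 41)
11^3 = 11^2 · 11^1 ≡ 39 · 11 ≡ 19 (mod 41).
So A = 19. Bob then computes K = A^y mod p = 19^5 mod 41.
19^1 ≡ 19 (mod 41)
19^2 = (19^1)^2 ≡ 19^2 = 361 ≡ 33 (mod 41)
19^4 = (19^2)^2 ≡ 33^2 = 1089 ≡ 23 (mod 41)
19^5 = 19^4 · 19^1 ≡ 23 · 19 ≡ 27 (mod 41).

27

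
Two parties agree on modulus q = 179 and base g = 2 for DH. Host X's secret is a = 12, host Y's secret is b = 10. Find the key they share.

Host X sends A = g^a mod q = 2^12 mod 179.
2^1 ≡ 2 (mod 179)
2^2 = (2^1)^2 ≡ 2^2 = 4 ≡ 4 (mod 179)
2^4 = (2^2)^2 ≡ 4^2 = 16 ≡ 16 (mod 179)
2^8 = (2^4)^2 ≡ 16^2 = 256 ≡ 77 (mod 179)
2^12 = 2^8 · 2^4 ≡ 77 · 16 ≡ 158 (mod 179).
So A = 158. Host Y then computes K = A^b mod q = 158^10 mod 179.
158^1 ≡ 158 (mod 179)
158^2 = (158^1)^2 ≡ 158^2 = 24964 ≡ 83 (mod 179)
158^4 = (158^2)^2 ≡ 83^2 = 6889 ≡ 87 (mod 179)
158^8 = (158^4)^2 ≡ 87^2 = 7569 ≡ 51 (mod 179)
158^10 = 158^8 · 158^2 ≡ 51 · 83 ≡ 116 (mod 179).

116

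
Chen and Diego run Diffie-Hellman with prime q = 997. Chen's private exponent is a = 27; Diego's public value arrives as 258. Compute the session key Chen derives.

Shared key K = 258^27 mod 997.
258^1 ≡ 258 (mod 997)
258^2 = (258^1)^2 ≡ 258^2 = 66564 ≡ 762 (mod 997)
258^4 = (258^2)^2 ≡ 762^2 = 580644 ≡ 390 (mod 997)
258^8 = (258^4)^2 ≡ 390^2 = 152100 ≡ 556 (mod 997)
258^16 = (258^8)^2 ≡ 556^2 = 309136 ≡ 66 (mod 997)
258^27 = 258^16 · 258^8 · 258^2 · 258^1 ≡ 66 · 556 · 762 · 258 ≡ 798 (mod 997).

798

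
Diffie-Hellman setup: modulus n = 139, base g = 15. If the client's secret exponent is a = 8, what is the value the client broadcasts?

Public value = 15^8 mod 139.
15^1 ≡ 15 (mod 139)
15^2 = (15^1)^2 ≡ 15^2 = 225 ≡ 86 (mod 139)
15^4 = (15^2)^2 ≡ 86^2 = 7396 ≡ 29 (mod 139)
15^8 = (15^4)^2 ≡ 29^2 = 841 ≡ 7 (mod 139)

7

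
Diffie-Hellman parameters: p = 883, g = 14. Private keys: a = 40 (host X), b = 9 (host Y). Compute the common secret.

96

Host X sends A = g^a mod p = 14^40 mod 883.
14^1 ≡ 14 (mod 883)
14^2 = (14^1)^2 ≡ 14^2 = 196 ≡ 196 (mod 883)
14^4 = (14^2)^2 ≡ 196^2 = 38416 ≡ 447 (mod 883)
14^8 = (14^4)^2 ≡ 447^2 = 199809 ≡ 251 (mod 883)
14^16 = (14^8)^2 ≡ 251^2 = 63001 ≡ 308 (mod 883)
14^32 = (14^16)^2 ≡ 308^2 = 94864 ≡ 383 (mod 883)
14^40 = 14^32 · 14^8 ≡ 383 · 251 ≡ 769 (mod 883).
So A = 769. Host Y then computes K = A^b mod p = 769^9 mod 883.
769^1 ≡ 769 (mod 883)
769^2 = (769^1)^2 ≡ 769^2 = 591361 ≡ 634 (mod 883)
769^4 = (769^2)^2 ≡ 634^2 = 401956 ≡ 191 (mod 883)
769^8 = (769^4)^2 ≡ 191^2 = 36481 ≡ 278 (mod 883)
769^9 = 769^8 · 769^1 ≡ 278 · 769 ≡ 96 (mod 883).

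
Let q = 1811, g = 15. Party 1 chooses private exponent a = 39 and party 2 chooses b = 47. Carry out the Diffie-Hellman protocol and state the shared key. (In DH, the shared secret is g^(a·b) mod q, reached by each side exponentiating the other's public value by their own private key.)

729

Party 2 sends B = g^b mod q = 15^47 mod 1811.
15^1 ≡ 15 (mod 1811)
15^2 = (15^1)^2 ≡ 15^2 = 225 ≡ 225 (mod 1811)
15^4 = (15^2)^2 ≡ 225^2 = 50625 ≡ 1728 (mod 1811)
15^8 = (15^4)^2 ≡ 1728^2 = 2985984 ≡ 1456 (mod 1811)
15^16 = (15^8)^2 ≡ 1456^2 = 2119936 ≡ 1066 (mod 1811)
15^32 = (15^16)^2 ≡ 1066^2 = 1136356 ≡ 859 (mod 1811)
15^47 = 15^32 · 15^8 · 15^4 · 15^2 · 15^1 ≡ 859 · 1456 · 1728 · 225 · 15 ≡ 1404 (mod 1811).
So B = 1404. Party 1 then computes K = B^a mod q = 1404^39 mod 1811.
1404^1 ≡ 1404 (mod 1811)
1404^2 = (1404^1)^2 ≡ 1404^2 = 1971216 ≡ 848 (mod 1811)
1404^4 = (1404^2)^2 ≡ 848^2 = 719104 ≡ 137 (mod 1811)
1404^8 = (1404^4)^2 ≡ 137^2 = 18769 ≡ 659 (mod 1811)
1404^16 = (1404^8)^2 ≡ 659^2 = 434281 ≡ 1452 (mod 1811)
1404^32 = (1404^16)^2 ≡ 1452^2 = 2108304 ≡ 300 (mod 1811)
1404^39 = 1404^32 · 1404^4 · 1404^2 · 1404^1 ≡ 300 · 137 · 848 · 1404 ≡ 729 (mod 1811).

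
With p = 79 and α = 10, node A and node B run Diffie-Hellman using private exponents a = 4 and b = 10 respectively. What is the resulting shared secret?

10

Node B sends B = α^b mod p = 10^10 mod 79.
10^1 ≡ 10 (mod 79)
10^2 = (10^1)^2 ≡ 10^2 = 100 ≡ 21 (mod 79)
10^4 = (10^2)^2 ≡ 21^2 = 441 ≡ 46 (mod 79)
10^8 = (10^4)^2 ≡ 46^2 = 2116 ≡ 62 (mod 79)
10^10 = 10^8 · 10^2 ≡ 62 · 21 ≡ 38 (mod 79).
So B = 38. Node A then computes K = B^a mod p = 38^4 mod 79.
38^1 ≡ 38 (mod 79)
38^2 = (38^1)^2 ≡ 38^2 = 1444 ≡ 22 (mod 79)
38^4 = (38^2)^2 ≡ 22^2 = 484 ≡ 10 (mod 79)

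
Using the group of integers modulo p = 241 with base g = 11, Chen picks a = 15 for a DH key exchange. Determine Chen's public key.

130

Public value = 11^15 mod 241.
11^1 ≡ 11 (mod 241)
11^2 = (11^1)^2 ≡ 11^2 = 121 ≡ 121 (mod 241)
11^4 = (11^2)^2 ≡ 121^2 = 14641 ≡ 181 (mod 241)
11^8 = (11^4)^2 ≡ 181^2 = 32761 ≡ 226 (mod 241)
11^15 = 11^8 · 11^4 · 11^2 · 11^1 ≡ 226 · 181 · 121 · 11 ≡ 130 (mod 241).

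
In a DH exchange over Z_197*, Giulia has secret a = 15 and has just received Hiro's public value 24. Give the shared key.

132

Shared key K = 24^15 mod 197.
24^1 ≡ 24 (mod 197)
24^2 = (24^1)^2 ≡ 24^2 = 576 ≡ 182 (mod 197)
24^4 = (24^2)^2 ≡ 182^2 = 33124 ≡ 28 (mod 197)
24^8 = (24^4)^2 ≡ 28^2 = 784 ≡ 193 (mod 197)
24^15 = 24^8 · 24^4 · 24^2 · 24^1 ≡ 193 · 28 · 182 · 24 ≡ 132 (mod 197).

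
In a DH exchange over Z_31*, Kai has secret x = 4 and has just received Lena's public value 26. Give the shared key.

Shared key K = 26^4 mod 31.
26^1 ≡ 26 (mod 31)
26^2 = (26^1)^2 ≡ 26^2 = 676 ≡ 25 (mod 31)
26^4 = (26^2)^2 ≡ 25^2 = 625 ≡ 5 (mod 31)

5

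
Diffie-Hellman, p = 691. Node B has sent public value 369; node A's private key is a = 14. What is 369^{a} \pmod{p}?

Shared key K = 369^14 mod 691.
369^1 ≡ 369 (mod 691)
369^2 = (369^1)^2 ≡ 369^2 = 136161 ≡ 34 (mod 691)
369^4 = (369^2)^2 ≡ 34^2 = 1156 ≡ 465 (mod 691)
369^8 = (369^4)^2 ≡ 465^2 = 216225 ≡ 633 (mod 691)
369^14 = 369^8 · 369^4 · 369^2 ≡ 633 · 465 · 34 ≡ 668 (mod 691).

668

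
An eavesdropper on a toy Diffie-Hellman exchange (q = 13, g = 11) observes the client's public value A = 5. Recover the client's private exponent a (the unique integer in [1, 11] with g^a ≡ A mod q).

3

Try successive powers of 11 modulo 13:
11^1 ≡ 11
11^2 ≡ 4
11^3 ≡ 5
Found: a = 3.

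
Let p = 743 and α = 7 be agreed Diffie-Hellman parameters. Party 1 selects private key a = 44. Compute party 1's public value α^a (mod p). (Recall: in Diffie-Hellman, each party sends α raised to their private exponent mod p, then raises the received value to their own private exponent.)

369

Public value = 7^44 (mod 743).
7^1 ≡ 7 (mod 743)
7^2 = (7^1)^2 ≡ 7^2 = 49 ≡ 49 (mod 743)
7^4 = (7^2)^2 ≡ 49^2 = 2401 ≡ 172 (mod 743)
7^8 = (7^4)^2 ≡ 172^2 = 29584 ≡ 607 (mod 743)
7^16 = (7^8)^2 ≡ 607^2 = 368449 ≡ 664 (mod 743)
7^32 = (7^16)^2 ≡ 664^2 = 440896 ≡ 297 (mod 743)
7^44 = 7^32 · 7^8 · 7^4 ≡ 297 · 607 · 172 ≡ 369 (mod 743).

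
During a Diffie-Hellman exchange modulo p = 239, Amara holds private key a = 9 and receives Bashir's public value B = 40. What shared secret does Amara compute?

163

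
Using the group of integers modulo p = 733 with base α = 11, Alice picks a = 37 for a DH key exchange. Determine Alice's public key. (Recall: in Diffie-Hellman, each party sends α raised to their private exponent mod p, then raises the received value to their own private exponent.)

294

Public value = 11^37 (mod 733).
11^1 ≡ 11 (mod 733)
11^2 = (11^1)^2 ≡ 11^2 = 121 ≡ 121 (mod 733)
11^4 = (11^2)^2 ≡ 121^2 = 14641 ≡ 714 (mod 733)
11^8 = (11^4)^2 ≡ 714^2 = 509796 ≡ 361 (mod 733)
11^16 = (11^8)^2 ≡ 361^2 = 130321 ≡ 580 (mod 733)
11^32 = (11^16)^2 ≡ 580^2 = 336400 ≡ 686 (mod 733)
11^37 = 11^32 · 11^4 · 11^1 ≡ 686 · 714 · 11 ≡ 294 (mod 733).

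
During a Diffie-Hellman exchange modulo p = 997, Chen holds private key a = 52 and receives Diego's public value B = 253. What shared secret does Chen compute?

250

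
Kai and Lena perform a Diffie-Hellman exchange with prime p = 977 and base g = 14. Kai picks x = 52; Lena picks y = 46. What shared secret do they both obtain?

496

Lena sends B = g^y mod p = 14^46 mod 977.
14^1 ≡ 14 (mod 977)
14^2 = (14^1)^2 ≡ 14^2 = 196 ≡ 196 (mod 977)
14^4 = (14^2)^2 ≡ 196^2 = 38416 ≡ 313 (mod 977)
14^8 = (14^4)^2 ≡ 313^2 = 97969 ≡ 269 (mod 977)
14^16 = (14^8)^2 ≡ 269^2 = 72361 ≡ 63 (mod 977)
14^32 = (14^16)^2 ≡ 63^2 = 3969 ≡ 61 (mod 977)
14^46 = 14^32 · 14^8 · 14^4 · 14^2 ≡ 61 · 269 · 313 · 196 ≡ 543 (mod 977).
So B = 543. Kai then computes K = B^x mod p = 543^52 mod 977.
543^1 ≡ 543 (mod 977)
543^2 = (543^1)^2 ≡ 543^2 = 294849 ≡ 772 (mod 977)
543^4 = (543^2)^2 ≡ 772^2 = 595984 ≡ 14 (mod 977)
543^8 = (543^4)^2 ≡ 14^2 = 196 ≡ 196 (mod 977)
543^16 = (543^8)^2 ≡ 196^2 = 38416 ≡ 313 (mod 977)
543^32 = (543^16)^2 ≡ 313^2 = 97969 ≡ 269 (mod 977)
543^52 = 543^32 · 543^16 · 543^4 ≡ 269 · 313 · 14 ≡ 496 (mod 977).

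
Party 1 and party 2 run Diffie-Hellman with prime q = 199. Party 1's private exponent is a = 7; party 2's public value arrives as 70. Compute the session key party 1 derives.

151

Shared key K = 70^7 mod 199.
70^1 ≡ 70 (mod 199)
70^2 = (70^1)^2 ≡ 70^2 = 4900 ≡ 124 (mod 199)
70^4 = (70^2)^2 ≡ 124^2 = 15376 ≡ 53 (mod 199)
70^7 = 70^4 · 70^2 · 70^1 ≡ 53 · 124 · 70 ≡ 151 (mod 199).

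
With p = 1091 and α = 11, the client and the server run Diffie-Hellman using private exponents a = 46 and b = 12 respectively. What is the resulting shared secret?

The server sends B = α^b mod p = 11^12 mod 1091.
11^1 ≡ 11 (mod 1091)
11^2 = (11^1)^2 ≡ 11^2 = 121 ≡ 121 (mod 1091)
11^4 = (11^2)^2 ≡ 121^2 = 14641 ≡ 458 (mod 1091)
11^8 = (11^4)^2 ≡ 458^2 = 209764 ≡ 292 (mod 1091)
11^12 = 11^8 · 11^4 ≡ 292 · 458 ≡ 634 (mod 1091).
So B = 634. The client then computes K = B^a mod p = 634^46 mod 1091.
634^1 ≡ 634 (mod 1091)
634^2 = (634^1)^2 ≡ 634^2 = 401956 ≡ 468 (mod 1091)
634^4 = (634^2)^2 ≡ 468^2 = 219024 ≡ 824 (mod 1091)
634^8 = (634^4)^2 ≡ 824^2 = 678976 ≡ 374 (mod 1091)
634^16 = (634^8)^2 ≡ 374^2 = 139876 ≡ 228 (mod 1091)
634^32 = (634^16)^2 ≡ 228^2 = 51984 ≡ 707 (mod 1091)
634^46 = 634^32 · 634^8 · 634^4 · 634^2 ≡ 707 · 374 · 824 · 468 ≡ 820 (mod 1091).

820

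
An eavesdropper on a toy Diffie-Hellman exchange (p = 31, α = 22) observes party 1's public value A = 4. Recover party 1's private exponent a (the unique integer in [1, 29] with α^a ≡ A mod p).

24

Try successive powers of 22 modulo 31:
22^1 ≡ 22
22^2 ≡ 19
22^3 ≡ 15
22^4 ≡ 20
22^5 ≡ 6
22^6 ≡ 8
22^7 ≡ 21
22^8 ≡ 28
22^9 ≡ 27
22^10 ≡ 5
22^11 ≡ 17
22^12 ≡ 2
22^13 ≡ 13
22^14 ≡ 7
22^15 ≡ 30
22^16 ≡ 9
22^17 ≡ 12
22^18 ≡ 16
22^19 ≡ 11
22^20 ≡ 25
22^21 ≡ 23
22^22 ≡ 10
22^23 ≡ 3
22^24 ≡ 4
Found: a = 24.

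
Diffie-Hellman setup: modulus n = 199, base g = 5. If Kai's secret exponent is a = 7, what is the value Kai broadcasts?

117

Public value = 5^7 (mod 199).
5^1 ≡ 5 (mod 199)
5^2 = (5^1)^2 ≡ 5^2 = 25 ≡ 25 (mod 199)
5^4 = (5^2)^2 ≡ 25^2 = 625 ≡ 28 (mod 199)
5^7 = 5^4 · 5^2 · 5^1 ≡ 28 · 25 · 5 ≡ 117 (mod 199).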